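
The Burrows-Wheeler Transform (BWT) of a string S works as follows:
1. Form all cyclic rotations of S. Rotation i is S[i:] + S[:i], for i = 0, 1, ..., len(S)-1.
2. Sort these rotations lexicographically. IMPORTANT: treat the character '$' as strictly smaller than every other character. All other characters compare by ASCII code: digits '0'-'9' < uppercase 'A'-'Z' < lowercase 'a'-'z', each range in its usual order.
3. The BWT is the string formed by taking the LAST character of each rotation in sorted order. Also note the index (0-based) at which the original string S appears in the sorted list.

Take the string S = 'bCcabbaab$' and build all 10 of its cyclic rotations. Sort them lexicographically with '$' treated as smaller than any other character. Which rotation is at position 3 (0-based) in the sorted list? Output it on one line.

Answer: ab$bCcabba

Derivation:
All 10 rotations (rotation i = S[i:]+S[:i]):
  rot[0] = bCcabbaab$
  rot[1] = Ccabbaab$b
  rot[2] = cabbaab$bC
  rot[3] = abbaab$bCc
  rot[4] = bbaab$bCca
  rot[5] = baab$bCcab
  rot[6] = aab$bCcabb
  rot[7] = ab$bCcabba
  rot[8] = b$bCcabbaa
  rot[9] = $bCcabbaab
Sorted (with $ < everything):
  sorted[0] = $bCcabbaab
  sorted[1] = Ccabbaab$b
  sorted[2] = aab$bCcabb
  sorted[3] = ab$bCcabba
  sorted[4] = abbaab$bCc
  sorted[5] = b$bCcabbaa
  sorted[6] = bCcabbaab$
  sorted[7] = baab$bCcab
  sorted[8] = bbaab$bCca
  sorted[9] = cabbaab$bC
sorted[3] = ab$bCcabba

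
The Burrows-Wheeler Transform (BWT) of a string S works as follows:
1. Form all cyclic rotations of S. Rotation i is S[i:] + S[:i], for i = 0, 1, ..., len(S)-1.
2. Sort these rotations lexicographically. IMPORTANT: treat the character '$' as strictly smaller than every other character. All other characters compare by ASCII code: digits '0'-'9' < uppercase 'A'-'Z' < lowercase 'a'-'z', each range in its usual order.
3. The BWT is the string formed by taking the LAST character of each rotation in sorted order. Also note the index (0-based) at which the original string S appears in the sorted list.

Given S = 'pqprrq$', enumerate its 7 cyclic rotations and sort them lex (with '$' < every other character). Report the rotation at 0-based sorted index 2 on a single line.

All 7 rotations (rotation i = S[i:]+S[:i]):
  rot[0] = pqprrq$
  rot[1] = qprrq$p
  rot[2] = prrq$pq
  rot[3] = rrq$pqp
  rot[4] = rq$pqpr
  rot[5] = q$pqprr
  rot[6] = $pqprrq
Sorted (with $ < everything):
  sorted[0] = $pqprrq
  sorted[1] = pqprrq$
  sorted[2] = prrq$pq
  sorted[3] = q$pqprr
  sorted[4] = qprrq$p
  sorted[5] = rq$pqpr
  sorted[6] = rrq$pqp
sorted[2] = prrq$pq

Answer: prrq$pq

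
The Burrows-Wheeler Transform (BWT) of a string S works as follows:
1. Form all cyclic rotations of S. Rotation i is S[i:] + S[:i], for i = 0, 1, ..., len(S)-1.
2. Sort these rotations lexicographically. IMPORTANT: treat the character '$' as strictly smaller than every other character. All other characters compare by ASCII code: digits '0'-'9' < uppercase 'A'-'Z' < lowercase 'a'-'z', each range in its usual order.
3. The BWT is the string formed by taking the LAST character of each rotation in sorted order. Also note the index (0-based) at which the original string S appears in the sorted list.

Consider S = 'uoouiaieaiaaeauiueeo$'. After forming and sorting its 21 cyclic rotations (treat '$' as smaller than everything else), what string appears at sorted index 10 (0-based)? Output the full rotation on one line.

All 21 rotations (rotation i = S[i:]+S[:i]):
  rot[0] = uoouiaieaiaaeauiueeo$
  rot[1] = oouiaieaiaaeauiueeo$u
  rot[2] = ouiaieaiaaeauiueeo$uo
  rot[3] = uiaieaiaaeauiueeo$uoo
  rot[4] = iaieaiaaeauiueeo$uoou
  rot[5] = aieaiaaeauiueeo$uooui
  rot[6] = ieaiaaeauiueeo$uoouia
  rot[7] = eaiaaeauiueeo$uoouiai
  rot[8] = aiaaeauiueeo$uoouiaie
  rot[9] = iaaeauiueeo$uoouiaiea
  rot[10] = aaeauiueeo$uoouiaieai
  rot[11] = aeauiueeo$uoouiaieaia
  rot[12] = eauiueeo$uoouiaieaiaa
  rot[13] = auiueeo$uoouiaieaiaae
  rot[14] = uiueeo$uoouiaieaiaaea
  rot[15] = iueeo$uoouiaieaiaaeau
  rot[16] = ueeo$uoouiaieaiaaeaui
  rot[17] = eeo$uoouiaieaiaaeauiu
  rot[18] = eo$uoouiaieaiaaeauiue
  rot[19] = o$uoouiaieaiaaeauiuee
  rot[20] = $uoouiaieaiaaeauiueeo
Sorted (with $ < everything):
  sorted[0] = $uoouiaieaiaaeauiueeo
  sorted[1] = aaeauiueeo$uoouiaieai
  sorted[2] = aeauiueeo$uoouiaieaia
  sorted[3] = aiaaeauiueeo$uoouiaie
  sorted[4] = aieaiaaeauiueeo$uooui
  sorted[5] = auiueeo$uoouiaieaiaae
  sorted[6] = eaiaaeauiueeo$uoouiai
  sorted[7] = eauiueeo$uoouiaieaiaa
  sorted[8] = eeo$uoouiaieaiaaeauiu
  sorted[9] = eo$uoouiaieaiaaeauiue
  sorted[10] = iaaeauiueeo$uoouiaiea
  sorted[11] = iaieaiaaeauiueeo$uoou
  sorted[12] = ieaiaaeauiueeo$uoouia
  sorted[13] = iueeo$uoouiaieaiaaeau
  sorted[14] = o$uoouiaieaiaaeauiuee
  sorted[15] = oouiaieaiaaeauiueeo$u
  sorted[16] = ouiaieaiaaeauiueeo$uo
  sorted[17] = ueeo$uoouiaieaiaaeaui
  sorted[18] = uiaieaiaaeauiueeo$uoo
  sorted[19] = uiueeo$uoouiaieaiaaea
  sorted[20] = uoouiaieaiaaeauiueeo$
sorted[10] = iaaeauiueeo$uoouiaiea

Answer: iaaeauiueeo$uoouiaiea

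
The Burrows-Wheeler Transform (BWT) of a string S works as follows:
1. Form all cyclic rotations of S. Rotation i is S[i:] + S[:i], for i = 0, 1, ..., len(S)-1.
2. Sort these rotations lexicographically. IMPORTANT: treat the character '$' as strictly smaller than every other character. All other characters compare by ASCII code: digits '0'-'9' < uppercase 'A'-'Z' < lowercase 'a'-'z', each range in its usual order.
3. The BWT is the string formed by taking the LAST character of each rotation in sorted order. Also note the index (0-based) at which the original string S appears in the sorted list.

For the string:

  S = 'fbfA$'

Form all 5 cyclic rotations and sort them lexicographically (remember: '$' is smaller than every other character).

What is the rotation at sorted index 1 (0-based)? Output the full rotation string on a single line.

All 5 rotations (rotation i = S[i:]+S[:i]):
  rot[0] = fbfA$
  rot[1] = bfA$f
  rot[2] = fA$fb
  rot[3] = A$fbf
  rot[4] = $fbfA
Sorted (with $ < everything):
  sorted[0] = $fbfA
  sorted[1] = A$fbf
  sorted[2] = bfA$f
  sorted[3] = fA$fb
  sorted[4] = fbfA$
sorted[1] = A$fbf

Answer: A$fbf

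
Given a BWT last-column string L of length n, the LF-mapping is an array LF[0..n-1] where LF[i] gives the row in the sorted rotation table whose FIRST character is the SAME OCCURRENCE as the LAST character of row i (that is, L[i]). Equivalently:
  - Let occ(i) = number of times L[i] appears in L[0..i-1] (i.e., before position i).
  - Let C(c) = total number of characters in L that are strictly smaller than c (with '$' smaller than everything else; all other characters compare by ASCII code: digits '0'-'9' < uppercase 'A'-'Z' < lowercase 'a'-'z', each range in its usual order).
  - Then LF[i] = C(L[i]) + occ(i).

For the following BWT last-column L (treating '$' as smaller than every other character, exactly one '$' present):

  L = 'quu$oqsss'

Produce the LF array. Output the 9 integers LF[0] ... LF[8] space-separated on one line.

Char counts: '$':1, 'o':1, 'q':2, 's':3, 'u':2
C (first-col start): C('$')=0, C('o')=1, C('q')=2, C('s')=4, C('u')=7
L[0]='q': occ=0, LF[0]=C('q')+0=2+0=2
L[1]='u': occ=0, LF[1]=C('u')+0=7+0=7
L[2]='u': occ=1, LF[2]=C('u')+1=7+1=8
L[3]='$': occ=0, LF[3]=C('$')+0=0+0=0
L[4]='o': occ=0, LF[4]=C('o')+0=1+0=1
L[5]='q': occ=1, LF[5]=C('q')+1=2+1=3
L[6]='s': occ=0, LF[6]=C('s')+0=4+0=4
L[7]='s': occ=1, LF[7]=C('s')+1=4+1=5
L[8]='s': occ=2, LF[8]=C('s')+2=4+2=6

Answer: 2 7 8 0 1 3 4 5 6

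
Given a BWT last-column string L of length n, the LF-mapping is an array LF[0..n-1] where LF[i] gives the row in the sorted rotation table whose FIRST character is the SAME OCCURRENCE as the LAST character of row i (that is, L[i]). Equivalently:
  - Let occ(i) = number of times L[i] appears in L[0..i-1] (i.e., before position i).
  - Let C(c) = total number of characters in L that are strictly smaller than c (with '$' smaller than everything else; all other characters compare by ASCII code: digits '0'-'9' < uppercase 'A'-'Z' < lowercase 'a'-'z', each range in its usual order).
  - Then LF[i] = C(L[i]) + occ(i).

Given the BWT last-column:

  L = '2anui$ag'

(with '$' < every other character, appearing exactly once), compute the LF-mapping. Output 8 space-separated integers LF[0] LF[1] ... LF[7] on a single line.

Answer: 1 2 6 7 5 0 3 4

Derivation:
Char counts: '$':1, '2':1, 'a':2, 'g':1, 'i':1, 'n':1, 'u':1
C (first-col start): C('$')=0, C('2')=1, C('a')=2, C('g')=4, C('i')=5, C('n')=6, C('u')=7
L[0]='2': occ=0, LF[0]=C('2')+0=1+0=1
L[1]='a': occ=0, LF[1]=C('a')+0=2+0=2
L[2]='n': occ=0, LF[2]=C('n')+0=6+0=6
L[3]='u': occ=0, LF[3]=C('u')+0=7+0=7
L[4]='i': occ=0, LF[4]=C('i')+0=5+0=5
L[5]='$': occ=0, LF[5]=C('$')+0=0+0=0
L[6]='a': occ=1, LF[6]=C('a')+1=2+1=3
L[7]='g': occ=0, LF[7]=C('g')+0=4+0=4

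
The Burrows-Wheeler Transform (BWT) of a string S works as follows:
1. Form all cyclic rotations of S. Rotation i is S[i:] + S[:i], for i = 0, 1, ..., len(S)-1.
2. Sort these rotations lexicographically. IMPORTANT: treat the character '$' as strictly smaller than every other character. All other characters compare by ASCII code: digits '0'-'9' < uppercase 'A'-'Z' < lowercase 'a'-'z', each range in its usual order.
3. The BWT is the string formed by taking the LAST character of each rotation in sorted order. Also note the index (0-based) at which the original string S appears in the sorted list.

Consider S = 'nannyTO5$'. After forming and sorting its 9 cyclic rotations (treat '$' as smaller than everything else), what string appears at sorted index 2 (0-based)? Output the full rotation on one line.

Answer: O5$nannyT

Derivation:
All 9 rotations (rotation i = S[i:]+S[:i]):
  rot[0] = nannyTO5$
  rot[1] = annyTO5$n
  rot[2] = nnyTO5$na
  rot[3] = nyTO5$nan
  rot[4] = yTO5$nann
  rot[5] = TO5$nanny
  rot[6] = O5$nannyT
  rot[7] = 5$nannyTO
  rot[8] = $nannyTO5
Sorted (with $ < everything):
  sorted[0] = $nannyTO5
  sorted[1] = 5$nannyTO
  sorted[2] = O5$nannyT
  sorted[3] = TO5$nanny
  sorted[4] = annyTO5$n
  sorted[5] = nannyTO5$
  sorted[6] = nnyTO5$na
  sorted[7] = nyTO5$nan
  sorted[8] = yTO5$nann
sorted[2] = O5$nannyT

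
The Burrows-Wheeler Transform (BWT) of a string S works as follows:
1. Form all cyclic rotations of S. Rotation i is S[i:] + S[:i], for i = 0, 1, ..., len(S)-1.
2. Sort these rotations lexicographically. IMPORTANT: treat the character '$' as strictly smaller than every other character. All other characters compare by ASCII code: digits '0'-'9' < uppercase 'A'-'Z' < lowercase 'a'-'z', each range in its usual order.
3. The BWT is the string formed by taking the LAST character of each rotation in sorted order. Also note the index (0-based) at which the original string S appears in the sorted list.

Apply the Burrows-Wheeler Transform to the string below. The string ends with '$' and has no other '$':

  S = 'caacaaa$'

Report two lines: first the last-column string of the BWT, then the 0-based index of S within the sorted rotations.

Answer: aaaccaa$
7

Derivation:
All 8 rotations (rotation i = S[i:]+S[:i]):
  rot[0] = caacaaa$
  rot[1] = aacaaa$c
  rot[2] = acaaa$ca
  rot[3] = caaa$caa
  rot[4] = aaa$caac
  rot[5] = aa$caaca
  rot[6] = a$caacaa
  rot[7] = $caacaaa
Sorted (with $ < everything):
  sorted[0] = $caacaaa  (last char: 'a')
  sorted[1] = a$caacaa  (last char: 'a')
  sorted[2] = aa$caaca  (last char: 'a')
  sorted[3] = aaa$caac  (last char: 'c')
  sorted[4] = aacaaa$c  (last char: 'c')
  sorted[5] = acaaa$ca  (last char: 'a')
  sorted[6] = caaa$caa  (last char: 'a')
  sorted[7] = caacaaa$  (last char: '$')
Last column: aaaccaa$
Original string S is at sorted index 7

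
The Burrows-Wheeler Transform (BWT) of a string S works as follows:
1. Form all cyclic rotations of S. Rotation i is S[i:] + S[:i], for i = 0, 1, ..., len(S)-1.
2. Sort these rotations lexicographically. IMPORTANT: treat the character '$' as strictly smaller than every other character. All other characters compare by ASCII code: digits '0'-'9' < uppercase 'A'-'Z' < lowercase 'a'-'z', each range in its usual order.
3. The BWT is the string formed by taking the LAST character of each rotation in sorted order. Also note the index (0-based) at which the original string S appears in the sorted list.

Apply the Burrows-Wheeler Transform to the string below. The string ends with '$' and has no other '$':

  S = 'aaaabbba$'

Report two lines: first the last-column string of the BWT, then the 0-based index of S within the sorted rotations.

All 9 rotations (rotation i = S[i:]+S[:i]):
  rot[0] = aaaabbba$
  rot[1] = aaabbba$a
  rot[2] = aabbba$aa
  rot[3] = abbba$aaa
  rot[4] = bbba$aaaa
  rot[5] = bba$aaaab
  rot[6] = ba$aaaabb
  rot[7] = a$aaaabbb
  rot[8] = $aaaabbba
Sorted (with $ < everything):
  sorted[0] = $aaaabbba  (last char: 'a')
  sorted[1] = a$aaaabbb  (last char: 'b')
  sorted[2] = aaaabbba$  (last char: '$')
  sorted[3] = aaabbba$a  (last char: 'a')
  sorted[4] = aabbba$aa  (last char: 'a')
  sorted[5] = abbba$aaa  (last char: 'a')
  sorted[6] = ba$aaaabb  (last char: 'b')
  sorted[7] = bba$aaaab  (last char: 'b')
  sorted[8] = bbba$aaaa  (last char: 'a')
Last column: ab$aaabba
Original string S is at sorted index 2

Answer: ab$aaabba
2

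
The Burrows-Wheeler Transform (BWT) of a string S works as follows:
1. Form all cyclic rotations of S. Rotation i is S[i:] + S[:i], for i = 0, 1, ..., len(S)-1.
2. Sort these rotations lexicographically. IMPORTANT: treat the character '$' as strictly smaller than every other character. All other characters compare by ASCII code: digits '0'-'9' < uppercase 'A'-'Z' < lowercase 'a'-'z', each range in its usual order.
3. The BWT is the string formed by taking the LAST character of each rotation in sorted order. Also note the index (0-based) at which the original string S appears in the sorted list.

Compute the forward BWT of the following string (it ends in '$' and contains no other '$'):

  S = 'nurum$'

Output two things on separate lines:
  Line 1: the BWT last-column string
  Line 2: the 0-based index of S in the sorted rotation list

All 6 rotations (rotation i = S[i:]+S[:i]):
  rot[0] = nurum$
  rot[1] = urum$n
  rot[2] = rum$nu
  rot[3] = um$nur
  rot[4] = m$nuru
  rot[5] = $nurum
Sorted (with $ < everything):
  sorted[0] = $nurum  (last char: 'm')
  sorted[1] = m$nuru  (last char: 'u')
  sorted[2] = nurum$  (last char: '$')
  sorted[3] = rum$nu  (last char: 'u')
  sorted[4] = um$nur  (last char: 'r')
  sorted[5] = urum$n  (last char: 'n')
Last column: mu$urn
Original string S is at sorted index 2

Answer: mu$urn
2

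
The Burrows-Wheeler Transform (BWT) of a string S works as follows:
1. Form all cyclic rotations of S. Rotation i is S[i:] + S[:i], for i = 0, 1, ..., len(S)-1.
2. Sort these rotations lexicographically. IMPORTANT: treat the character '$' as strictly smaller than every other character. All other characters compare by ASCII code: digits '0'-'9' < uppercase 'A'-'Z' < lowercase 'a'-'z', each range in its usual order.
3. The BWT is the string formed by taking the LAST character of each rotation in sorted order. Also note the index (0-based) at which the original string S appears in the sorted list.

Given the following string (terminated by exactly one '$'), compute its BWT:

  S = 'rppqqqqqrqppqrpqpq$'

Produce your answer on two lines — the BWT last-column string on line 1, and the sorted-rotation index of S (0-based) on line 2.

All 19 rotations (rotation i = S[i:]+S[:i]):
  rot[0] = rppqqqqqrqppqrpqpq$
  rot[1] = ppqqqqqrqppqrpqpq$r
  rot[2] = pqqqqqrqppqrpqpq$rp
  rot[3] = qqqqqrqppqrpqpq$rpp
  rot[4] = qqqqrqppqrpqpq$rppq
  rot[5] = qqqrqppqrpqpq$rppqq
  rot[6] = qqrqppqrpqpq$rppqqq
  rot[7] = qrqppqrpqpq$rppqqqq
  rot[8] = rqppqrpqpq$rppqqqqq
  rot[9] = qppqrpqpq$rppqqqqqr
  rot[10] = ppqrpqpq$rppqqqqqrq
  rot[11] = pqrpqpq$rppqqqqqrqp
  rot[12] = qrpqpq$rppqqqqqrqpp
  rot[13] = rpqpq$rppqqqqqrqppq
  rot[14] = pqpq$rppqqqqqrqppqr
  rot[15] = qpq$rppqqqqqrqppqrp
  rot[16] = pq$rppqqqqqrqppqrpq
  rot[17] = q$rppqqqqqrqppqrpqp
  rot[18] = $rppqqqqqrqppqrpqpq
Sorted (with $ < everything):
  sorted[0] = $rppqqqqqrqppqrpqpq  (last char: 'q')
  sorted[1] = ppqqqqqrqppqrpqpq$r  (last char: 'r')
  sorted[2] = ppqrpqpq$rppqqqqqrq  (last char: 'q')
  sorted[3] = pq$rppqqqqqrqppqrpq  (last char: 'q')
  sorted[4] = pqpq$rppqqqqqrqppqr  (last char: 'r')
  sorted[5] = pqqqqqrqppqrpqpq$rp  (last char: 'p')
  sorted[6] = pqrpqpq$rppqqqqqrqp  (last char: 'p')
  sorted[7] = q$rppqqqqqrqppqrpqp  (last char: 'p')
  sorted[8] = qppqrpqpq$rppqqqqqr  (last char: 'r')
  sorted[9] = qpq$rppqqqqqrqppqrp  (last char: 'p')
  sorted[10] = qqqqqrqppqrpqpq$rpp  (last char: 'p')
  sorted[11] = qqqqrqppqrpqpq$rppq  (last char: 'q')
  sorted[12] = qqqrqppqrpqpq$rppqq  (last char: 'q')
  sorted[13] = qqrqppqrpqpq$rppqqq  (last char: 'q')
  sorted[14] = qrpqpq$rppqqqqqrqpp  (last char: 'p')
  sorted[15] = qrqppqrpqpq$rppqqqq  (last char: 'q')
  sorted[16] = rppqqqqqrqppqrpqpq$  (last char: '$')
  sorted[17] = rpqpq$rppqqqqqrqppq  (last char: 'q')
  sorted[18] = rqppqrpqpq$rppqqqqq  (last char: 'q')
Last column: qrqqrppprppqqqpq$qq
Original string S is at sorted index 16

Answer: qrqqrppprppqqqpq$qq
16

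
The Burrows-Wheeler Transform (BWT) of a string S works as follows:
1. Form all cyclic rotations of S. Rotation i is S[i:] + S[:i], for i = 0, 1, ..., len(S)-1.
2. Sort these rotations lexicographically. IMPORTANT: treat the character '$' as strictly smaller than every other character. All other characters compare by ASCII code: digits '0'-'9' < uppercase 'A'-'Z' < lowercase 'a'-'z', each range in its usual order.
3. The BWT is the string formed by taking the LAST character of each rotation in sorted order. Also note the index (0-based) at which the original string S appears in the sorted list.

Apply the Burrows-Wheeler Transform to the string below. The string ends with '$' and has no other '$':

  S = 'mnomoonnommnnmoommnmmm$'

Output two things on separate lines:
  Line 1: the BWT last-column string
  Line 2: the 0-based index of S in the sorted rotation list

All 23 rotations (rotation i = S[i:]+S[:i]):
  rot[0] = mnomoonnommnnmoommnmmm$
  rot[1] = nomoonnommnnmoommnmmm$m
  rot[2] = omoonnommnnmoommnmmm$mn
  rot[3] = moonnommnnmoommnmmm$mno
  rot[4] = oonnommnnmoommnmmm$mnom
  rot[5] = onnommnnmoommnmmm$mnomo
  rot[6] = nnommnnmoommnmmm$mnomoo
  rot[7] = nommnnmoommnmmm$mnomoon
  rot[8] = ommnnmoommnmmm$mnomoonn
  rot[9] = mmnnmoommnmmm$mnomoonno
  rot[10] = mnnmoommnmmm$mnomoonnom
  rot[11] = nnmoommnmmm$mnomoonnomm
  rot[12] = nmoommnmmm$mnomoonnommn
  rot[13] = moommnmmm$mnomoonnommnn
  rot[14] = oommnmmm$mnomoonnommnnm
  rot[15] = ommnmmm$mnomoonnommnnmo
  rot[16] = mmnmmm$mnomoonnommnnmoo
  rot[17] = mnmmm$mnomoonnommnnmoom
  rot[18] = nmmm$mnomoonnommnnmoomm
  rot[19] = mmm$mnomoonnommnnmoommn
  rot[20] = mm$mnomoonnommnnmoommnm
  rot[21] = m$mnomoonnommnnmoommnmm
  rot[22] = $mnomoonnommnnmoommnmmm
Sorted (with $ < everything):
  sorted[0] = $mnomoonnommnnmoommnmmm  (last char: 'm')
  sorted[1] = m$mnomoonnommnnmoommnmm  (last char: 'm')
  sorted[2] = mm$mnomoonnommnnmoommnm  (last char: 'm')
  sorted[3] = mmm$mnomoonnommnnmoommn  (last char: 'n')
  sorted[4] = mmnmmm$mnomoonnommnnmoo  (last char: 'o')
  sorted[5] = mmnnmoommnmmm$mnomoonno  (last char: 'o')
  sorted[6] = mnmmm$mnomoonnommnnmoom  (last char: 'm')
  sorted[7] = mnnmoommnmmm$mnomoonnom  (last char: 'm')
  sorted[8] = mnomoonnommnnmoommnmmm$  (last char: '$')
  sorted[9] = moommnmmm$mnomoonnommnn  (last char: 'n')
  sorted[10] = moonnommnnmoommnmmm$mno  (last char: 'o')
  sorted[11] = nmmm$mnomoonnommnnmoomm  (last char: 'm')
  sorted[12] = nmoommnmmm$mnomoonnommn  (last char: 'n')
  sorted[13] = nnmoommnmmm$mnomoonnomm  (last char: 'm')
  sorted[14] = nnommnnmoommnmmm$mnomoo  (last char: 'o')
  sorted[15] = nommnnmoommnmmm$mnomoon  (last char: 'n')
  sorted[16] = nomoonnommnnmoommnmmm$m  (last char: 'm')
  sorted[17] = ommnmmm$mnomoonnommnnmo  (last char: 'o')
  sorted[18] = ommnnmoommnmmm$mnomoonn  (last char: 'n')
  sorted[19] = omoonnommnnmoommnmmm$mn  (last char: 'n')
  sorted[20] = onnommnnmoommnmmm$mnomo  (last char: 'o')
  sorted[21] = oommnmmm$mnomoonnommnnm  (last char: 'm')
  sorted[22] = oonnommnnmoommnmmm$mnom  (last char: 'm')
Last column: mmmnoomm$nomnmonmonnomm
Original string S is at sorted index 8

Answer: mmmnoomm$nomnmonmonnomm
8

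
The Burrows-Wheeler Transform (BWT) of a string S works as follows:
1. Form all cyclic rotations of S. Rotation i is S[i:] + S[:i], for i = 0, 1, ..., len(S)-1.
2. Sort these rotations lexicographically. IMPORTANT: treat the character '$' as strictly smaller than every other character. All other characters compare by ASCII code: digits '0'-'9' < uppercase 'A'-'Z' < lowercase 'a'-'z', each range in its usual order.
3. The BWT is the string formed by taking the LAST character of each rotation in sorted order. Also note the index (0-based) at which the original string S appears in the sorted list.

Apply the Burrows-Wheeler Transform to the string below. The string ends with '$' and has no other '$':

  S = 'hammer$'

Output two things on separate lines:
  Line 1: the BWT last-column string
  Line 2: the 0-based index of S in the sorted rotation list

Answer: rhm$mae
3

Derivation:
All 7 rotations (rotation i = S[i:]+S[:i]):
  rot[0] = hammer$
  rot[1] = ammer$h
  rot[2] = mmer$ha
  rot[3] = mer$ham
  rot[4] = er$hamm
  rot[5] = r$hamme
  rot[6] = $hammer
Sorted (with $ < everything):
  sorted[0] = $hammer  (last char: 'r')
  sorted[1] = ammer$h  (last char: 'h')
  sorted[2] = er$hamm  (last char: 'm')
  sorted[3] = hammer$  (last char: '$')
  sorted[4] = mer$ham  (last char: 'm')
  sorted[5] = mmer$ha  (last char: 'a')
  sorted[6] = r$hamme  (last char: 'e')
Last column: rhm$mae
Original string S is at sorted index 3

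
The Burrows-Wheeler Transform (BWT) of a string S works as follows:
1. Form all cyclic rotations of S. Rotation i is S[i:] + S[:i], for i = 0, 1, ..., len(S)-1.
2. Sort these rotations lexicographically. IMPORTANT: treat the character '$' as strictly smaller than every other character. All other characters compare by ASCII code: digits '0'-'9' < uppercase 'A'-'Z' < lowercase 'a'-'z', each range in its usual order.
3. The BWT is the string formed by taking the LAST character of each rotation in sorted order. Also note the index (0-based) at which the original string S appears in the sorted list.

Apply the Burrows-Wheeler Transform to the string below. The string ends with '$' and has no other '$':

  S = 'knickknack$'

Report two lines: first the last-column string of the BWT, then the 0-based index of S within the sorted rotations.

All 11 rotations (rotation i = S[i:]+S[:i]):
  rot[0] = knickknack$
  rot[1] = nickknack$k
  rot[2] = ickknack$kn
  rot[3] = ckknack$kni
  rot[4] = kknack$knic
  rot[5] = knack$knick
  rot[6] = nack$knickk
  rot[7] = ack$knickkn
  rot[8] = ck$knickkna
  rot[9] = k$knickknac
  rot[10] = $knickknack
Sorted (with $ < everything):
  sorted[0] = $knickknack  (last char: 'k')
  sorted[1] = ack$knickkn  (last char: 'n')
  sorted[2] = ck$knickkna  (last char: 'a')
  sorted[3] = ckknack$kni  (last char: 'i')
  sorted[4] = ickknack$kn  (last char: 'n')
  sorted[5] = k$knickknac  (last char: 'c')
  sorted[6] = kknack$knic  (last char: 'c')
  sorted[7] = knack$knick  (last char: 'k')
  sorted[8] = knickknack$  (last char: '$')
  sorted[9] = nack$knickk  (last char: 'k')
  sorted[10] = nickknack$k  (last char: 'k')
Last column: knaincck$kk
Original string S is at sorted index 8

Answer: knaincck$kk
8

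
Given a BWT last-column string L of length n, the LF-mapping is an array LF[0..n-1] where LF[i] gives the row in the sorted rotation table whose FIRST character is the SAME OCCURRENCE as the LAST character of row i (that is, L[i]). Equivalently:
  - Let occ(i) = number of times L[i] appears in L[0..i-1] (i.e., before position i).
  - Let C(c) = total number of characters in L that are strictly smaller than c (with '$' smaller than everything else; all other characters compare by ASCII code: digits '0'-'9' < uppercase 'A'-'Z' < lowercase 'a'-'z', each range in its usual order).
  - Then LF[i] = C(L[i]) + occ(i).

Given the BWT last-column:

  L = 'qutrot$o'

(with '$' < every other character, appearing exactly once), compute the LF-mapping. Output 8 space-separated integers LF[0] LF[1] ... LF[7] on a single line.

Char counts: '$':1, 'o':2, 'q':1, 'r':1, 't':2, 'u':1
C (first-col start): C('$')=0, C('o')=1, C('q')=3, C('r')=4, C('t')=5, C('u')=7
L[0]='q': occ=0, LF[0]=C('q')+0=3+0=3
L[1]='u': occ=0, LF[1]=C('u')+0=7+0=7
L[2]='t': occ=0, LF[2]=C('t')+0=5+0=5
L[3]='r': occ=0, LF[3]=C('r')+0=4+0=4
L[4]='o': occ=0, LF[4]=C('o')+0=1+0=1
L[5]='t': occ=1, LF[5]=C('t')+1=5+1=6
L[6]='$': occ=0, LF[6]=C('$')+0=0+0=0
L[7]='o': occ=1, LF[7]=C('o')+1=1+1=2

Answer: 3 7 5 4 1 6 0 2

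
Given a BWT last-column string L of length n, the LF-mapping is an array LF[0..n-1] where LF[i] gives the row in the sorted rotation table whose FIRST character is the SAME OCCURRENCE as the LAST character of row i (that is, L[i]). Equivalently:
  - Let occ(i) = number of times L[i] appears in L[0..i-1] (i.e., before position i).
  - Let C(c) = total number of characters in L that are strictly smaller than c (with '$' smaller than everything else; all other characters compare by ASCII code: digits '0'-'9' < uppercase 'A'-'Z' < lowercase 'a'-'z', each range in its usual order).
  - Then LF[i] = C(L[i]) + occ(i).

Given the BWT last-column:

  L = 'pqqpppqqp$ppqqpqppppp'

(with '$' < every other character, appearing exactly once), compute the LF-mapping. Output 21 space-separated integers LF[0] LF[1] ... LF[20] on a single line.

Char counts: '$':1, 'p':13, 'q':7
C (first-col start): C('$')=0, C('p')=1, C('q')=14
L[0]='p': occ=0, LF[0]=C('p')+0=1+0=1
L[1]='q': occ=0, LF[1]=C('q')+0=14+0=14
L[2]='q': occ=1, LF[2]=C('q')+1=14+1=15
L[3]='p': occ=1, LF[3]=C('p')+1=1+1=2
L[4]='p': occ=2, LF[4]=C('p')+2=1+2=3
L[5]='p': occ=3, LF[5]=C('p')+3=1+3=4
L[6]='q': occ=2, LF[6]=C('q')+2=14+2=16
L[7]='q': occ=3, LF[7]=C('q')+3=14+3=17
L[8]='p': occ=4, LF[8]=C('p')+4=1+4=5
L[9]='$': occ=0, LF[9]=C('$')+0=0+0=0
L[10]='p': occ=5, LF[10]=C('p')+5=1+5=6
L[11]='p': occ=6, LF[11]=C('p')+6=1+6=7
L[12]='q': occ=4, LF[12]=C('q')+4=14+4=18
L[13]='q': occ=5, LF[13]=C('q')+5=14+5=19
L[14]='p': occ=7, LF[14]=C('p')+7=1+7=8
L[15]='q': occ=6, LF[15]=C('q')+6=14+6=20
L[16]='p': occ=8, LF[16]=C('p')+8=1+8=9
L[17]='p': occ=9, LF[17]=C('p')+9=1+9=10
L[18]='p': occ=10, LF[18]=C('p')+10=1+10=11
L[19]='p': occ=11, LF[19]=C('p')+11=1+11=12
L[20]='p': occ=12, LF[20]=C('p')+12=1+12=13

Answer: 1 14 15 2 3 4 16 17 5 0 6 7 18 19 8 20 9 10 11 12 13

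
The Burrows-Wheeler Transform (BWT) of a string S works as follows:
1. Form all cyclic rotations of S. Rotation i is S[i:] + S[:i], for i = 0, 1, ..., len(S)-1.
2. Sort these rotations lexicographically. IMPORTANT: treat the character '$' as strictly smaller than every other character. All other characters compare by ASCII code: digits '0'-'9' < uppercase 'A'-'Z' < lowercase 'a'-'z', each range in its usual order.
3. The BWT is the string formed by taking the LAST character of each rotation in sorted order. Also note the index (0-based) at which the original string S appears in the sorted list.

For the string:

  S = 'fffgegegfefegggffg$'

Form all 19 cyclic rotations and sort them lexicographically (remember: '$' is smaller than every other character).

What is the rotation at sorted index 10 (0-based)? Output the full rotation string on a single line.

Answer: fg$fffgegegfefegggf

Derivation:
All 19 rotations (rotation i = S[i:]+S[:i]):
  rot[0] = fffgegegfefegggffg$
  rot[1] = ffgegegfefegggffg$f
  rot[2] = fgegegfefegggffg$ff
  rot[3] = gegegfefegggffg$fff
  rot[4] = egegfefegggffg$fffg
  rot[5] = gegfefegggffg$fffge
  rot[6] = egfefegggffg$fffgeg
  rot[7] = gfefegggffg$fffgege
  rot[8] = fefegggffg$fffgegeg
  rot[9] = efegggffg$fffgegegf
  rot[10] = fegggffg$fffgegegfe
  rot[11] = egggffg$fffgegegfef
  rot[12] = gggffg$fffgegegfefe
  rot[13] = ggffg$fffgegegfefeg
  rot[14] = gffg$fffgegegfefegg
  rot[15] = ffg$fffgegegfefeggg
  rot[16] = fg$fffgegegfefegggf
  rot[17] = g$fffgegegfefegggff
  rot[18] = $fffgegegfefegggffg
Sorted (with $ < everything):
  sorted[0] = $fffgegegfefegggffg
  sorted[1] = efegggffg$fffgegegf
  sorted[2] = egegfefegggffg$fffg
  sorted[3] = egfefegggffg$fffgeg
  sorted[4] = egggffg$fffgegegfef
  sorted[5] = fefegggffg$fffgegeg
  sorted[6] = fegggffg$fffgegegfe
  sorted[7] = fffgegegfefegggffg$
  sorted[8] = ffg$fffgegegfefeggg
  sorted[9] = ffgegegfefegggffg$f
  sorted[10] = fg$fffgegegfefegggf
  sorted[11] = fgegegfefegggffg$ff
  sorted[12] = g$fffgegegfefegggff
  sorted[13] = gegegfefegggffg$fff
  sorted[14] = gegfefegggffg$fffge
  sorted[15] = gfefegggffg$fffgege
  sorted[16] = gffg$fffgegegfefegg
  sorted[17] = ggffg$fffgegegfefeg
  sorted[18] = gggffg$fffgegegfefe
sorted[10] = fg$fffgegegfefegggf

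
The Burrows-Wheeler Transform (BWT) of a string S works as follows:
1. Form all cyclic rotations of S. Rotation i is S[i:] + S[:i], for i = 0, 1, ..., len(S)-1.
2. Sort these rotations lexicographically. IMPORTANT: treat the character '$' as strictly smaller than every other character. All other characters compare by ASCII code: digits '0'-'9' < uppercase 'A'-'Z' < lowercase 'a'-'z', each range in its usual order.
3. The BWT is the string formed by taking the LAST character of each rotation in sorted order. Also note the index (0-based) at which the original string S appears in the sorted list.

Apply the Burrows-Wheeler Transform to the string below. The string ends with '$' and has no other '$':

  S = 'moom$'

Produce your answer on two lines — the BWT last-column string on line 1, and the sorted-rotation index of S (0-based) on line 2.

Answer: mo$om
2

Derivation:
All 5 rotations (rotation i = S[i:]+S[:i]):
  rot[0] = moom$
  rot[1] = oom$m
  rot[2] = om$mo
  rot[3] = m$moo
  rot[4] = $moom
Sorted (with $ < everything):
  sorted[0] = $moom  (last char: 'm')
  sorted[1] = m$moo  (last char: 'o')
  sorted[2] = moom$  (last char: '$')
  sorted[3] = om$mo  (last char: 'o')
  sorted[4] = oom$m  (last char: 'm')
Last column: mo$om
Original string S is at sorted index 2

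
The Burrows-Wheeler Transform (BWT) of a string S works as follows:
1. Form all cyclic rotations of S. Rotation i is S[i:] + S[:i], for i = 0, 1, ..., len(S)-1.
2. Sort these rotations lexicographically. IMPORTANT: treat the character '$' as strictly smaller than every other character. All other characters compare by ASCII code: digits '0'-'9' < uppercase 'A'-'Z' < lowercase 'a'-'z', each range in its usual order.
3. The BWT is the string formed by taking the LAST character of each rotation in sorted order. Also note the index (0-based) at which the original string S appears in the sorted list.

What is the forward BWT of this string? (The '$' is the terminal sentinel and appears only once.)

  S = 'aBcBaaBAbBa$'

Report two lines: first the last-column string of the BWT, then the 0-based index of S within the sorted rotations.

Answer: aBabcaBa$BAB
8

Derivation:
All 12 rotations (rotation i = S[i:]+S[:i]):
  rot[0] = aBcBaaBAbBa$
  rot[1] = BcBaaBAbBa$a
  rot[2] = cBaaBAbBa$aB
  rot[3] = BaaBAbBa$aBc
  rot[4] = aaBAbBa$aBcB
  rot[5] = aBAbBa$aBcBa
  rot[6] = BAbBa$aBcBaa
  rot[7] = AbBa$aBcBaaB
  rot[8] = bBa$aBcBaaBA
  rot[9] = Ba$aBcBaaBAb
  rot[10] = a$aBcBaaBAbB
  rot[11] = $aBcBaaBAbBa
Sorted (with $ < everything):
  sorted[0] = $aBcBaaBAbBa  (last char: 'a')
  sorted[1] = AbBa$aBcBaaB  (last char: 'B')
  sorted[2] = BAbBa$aBcBaa  (last char: 'a')
  sorted[3] = Ba$aBcBaaBAb  (last char: 'b')
  sorted[4] = BaaBAbBa$aBc  (last char: 'c')
  sorted[5] = BcBaaBAbBa$a  (last char: 'a')
  sorted[6] = a$aBcBaaBAbB  (last char: 'B')
  sorted[7] = aBAbBa$aBcBa  (last char: 'a')
  sorted[8] = aBcBaaBAbBa$  (last char: '$')
  sorted[9] = aaBAbBa$aBcB  (last char: 'B')
  sorted[10] = bBa$aBcBaaBA  (last char: 'A')
  sorted[11] = cBaaBAbBa$aB  (last char: 'B')
Last column: aBabcaBa$BAB
Original string S is at sorted index 8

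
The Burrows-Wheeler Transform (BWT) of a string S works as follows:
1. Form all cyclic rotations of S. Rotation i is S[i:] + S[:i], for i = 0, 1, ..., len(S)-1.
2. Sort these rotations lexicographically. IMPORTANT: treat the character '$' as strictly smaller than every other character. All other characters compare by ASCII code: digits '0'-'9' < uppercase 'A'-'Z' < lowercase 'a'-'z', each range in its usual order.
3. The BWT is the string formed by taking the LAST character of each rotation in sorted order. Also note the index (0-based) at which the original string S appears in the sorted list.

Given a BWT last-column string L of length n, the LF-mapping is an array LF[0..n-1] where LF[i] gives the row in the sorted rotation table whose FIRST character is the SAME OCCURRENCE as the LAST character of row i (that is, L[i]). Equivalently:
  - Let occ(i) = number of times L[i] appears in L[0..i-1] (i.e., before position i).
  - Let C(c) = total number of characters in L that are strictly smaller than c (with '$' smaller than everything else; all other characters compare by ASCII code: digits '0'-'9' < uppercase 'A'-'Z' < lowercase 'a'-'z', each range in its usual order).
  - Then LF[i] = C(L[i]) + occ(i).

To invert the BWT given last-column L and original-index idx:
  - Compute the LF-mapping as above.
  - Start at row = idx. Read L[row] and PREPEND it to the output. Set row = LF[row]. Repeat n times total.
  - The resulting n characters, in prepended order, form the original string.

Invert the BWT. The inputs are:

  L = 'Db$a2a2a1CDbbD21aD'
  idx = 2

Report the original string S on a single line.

LF mapping: 7 15 0 11 3 12 4 13 1 6 8 16 17 9 5 2 14 10
Walk LF starting at row 2, prepending L[row]:
  step 1: row=2, L[2]='$', prepend. Next row=LF[2]=0
  step 2: row=0, L[0]='D', prepend. Next row=LF[0]=7
  step 3: row=7, L[7]='a', prepend. Next row=LF[7]=13
  step 4: row=13, L[13]='D', prepend. Next row=LF[13]=9
  step 5: row=9, L[9]='C', prepend. Next row=LF[9]=6
  step 6: row=6, L[6]='2', prepend. Next row=LF[6]=4
  step 7: row=4, L[4]='2', prepend. Next row=LF[4]=3
  step 8: row=3, L[3]='a', prepend. Next row=LF[3]=11
  step 9: row=11, L[11]='b', prepend. Next row=LF[11]=16
  step 10: row=16, L[16]='a', prepend. Next row=LF[16]=14
  step 11: row=14, L[14]='2', prepend. Next row=LF[14]=5
  step 12: row=5, L[5]='a', prepend. Next row=LF[5]=12
  step 13: row=12, L[12]='b', prepend. Next row=LF[12]=17
  step 14: row=17, L[17]='D', prepend. Next row=LF[17]=10
  step 15: row=10, L[10]='D', prepend. Next row=LF[10]=8
  step 16: row=8, L[8]='1', prepend. Next row=LF[8]=1
  step 17: row=1, L[1]='b', prepend. Next row=LF[1]=15
  step 18: row=15, L[15]='1', prepend. Next row=LF[15]=2
Reversed output: 1b1DDba2aba22CDaD$

Answer: 1b1DDba2aba22CDaD$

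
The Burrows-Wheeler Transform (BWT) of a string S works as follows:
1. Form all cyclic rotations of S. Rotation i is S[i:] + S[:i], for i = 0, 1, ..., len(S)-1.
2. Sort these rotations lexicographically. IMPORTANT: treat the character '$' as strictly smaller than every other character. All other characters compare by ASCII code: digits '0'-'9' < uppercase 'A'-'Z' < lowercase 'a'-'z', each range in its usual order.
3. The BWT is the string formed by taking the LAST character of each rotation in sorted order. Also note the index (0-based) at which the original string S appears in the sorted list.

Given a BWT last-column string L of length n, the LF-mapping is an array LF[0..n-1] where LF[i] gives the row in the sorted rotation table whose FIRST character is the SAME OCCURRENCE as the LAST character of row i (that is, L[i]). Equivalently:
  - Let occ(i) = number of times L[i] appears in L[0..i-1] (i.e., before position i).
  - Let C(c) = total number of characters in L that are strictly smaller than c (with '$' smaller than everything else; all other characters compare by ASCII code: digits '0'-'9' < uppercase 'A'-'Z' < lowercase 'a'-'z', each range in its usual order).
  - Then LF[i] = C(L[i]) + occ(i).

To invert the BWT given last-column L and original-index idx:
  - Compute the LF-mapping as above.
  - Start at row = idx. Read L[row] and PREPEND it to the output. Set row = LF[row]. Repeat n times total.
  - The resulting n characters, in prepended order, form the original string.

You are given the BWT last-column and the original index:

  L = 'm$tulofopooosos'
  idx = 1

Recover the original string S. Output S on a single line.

LF mapping: 3 0 13 14 2 4 1 5 10 6 7 8 11 9 12
Walk LF starting at row 1, prepending L[row]:
  step 1: row=1, L[1]='$', prepend. Next row=LF[1]=0
  step 2: row=0, L[0]='m', prepend. Next row=LF[0]=3
  step 3: row=3, L[3]='u', prepend. Next row=LF[3]=14
  step 4: row=14, L[14]='s', prepend. Next row=LF[14]=12
  step 5: row=12, L[12]='s', prepend. Next row=LF[12]=11
  step 6: row=11, L[11]='o', prepend. Next row=LF[11]=8
  step 7: row=8, L[8]='p', prepend. Next row=LF[8]=10
  step 8: row=10, L[10]='o', prepend. Next row=LF[10]=7
  step 9: row=7, L[7]='o', prepend. Next row=LF[7]=5
  step 10: row=5, L[5]='o', prepend. Next row=LF[5]=4
  step 11: row=4, L[4]='l', prepend. Next row=LF[4]=2
  step 12: row=2, L[2]='t', prepend. Next row=LF[2]=13
  step 13: row=13, L[13]='o', prepend. Next row=LF[13]=9
  step 14: row=9, L[9]='o', prepend. Next row=LF[9]=6
  step 15: row=6, L[6]='f', prepend. Next row=LF[6]=1
Reversed output: footlooopossum$

Answer: footlooopossum$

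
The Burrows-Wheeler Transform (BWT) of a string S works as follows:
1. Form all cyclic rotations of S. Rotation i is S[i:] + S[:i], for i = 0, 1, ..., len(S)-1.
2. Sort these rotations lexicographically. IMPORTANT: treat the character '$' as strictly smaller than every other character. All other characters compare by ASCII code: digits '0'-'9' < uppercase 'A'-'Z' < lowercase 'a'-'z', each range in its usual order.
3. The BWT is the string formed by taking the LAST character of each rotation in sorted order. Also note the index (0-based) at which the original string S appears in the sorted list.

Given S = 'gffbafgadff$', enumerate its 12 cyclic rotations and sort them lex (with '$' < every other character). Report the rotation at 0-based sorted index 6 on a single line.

All 12 rotations (rotation i = S[i:]+S[:i]):
  rot[0] = gffbafgadff$
  rot[1] = ffbafgadff$g
  rot[2] = fbafgadff$gf
  rot[3] = bafgadff$gff
  rot[4] = afgadff$gffb
  rot[5] = fgadff$gffba
  rot[6] = gadff$gffbaf
  rot[7] = adff$gffbafg
  rot[8] = dff$gffbafga
  rot[9] = ff$gffbafgad
  rot[10] = f$gffbafgadf
  rot[11] = $gffbafgadff
Sorted (with $ < everything):
  sorted[0] = $gffbafgadff
  sorted[1] = adff$gffbafg
  sorted[2] = afgadff$gffb
  sorted[3] = bafgadff$gff
  sorted[4] = dff$gffbafga
  sorted[5] = f$gffbafgadf
  sorted[6] = fbafgadff$gf
  sorted[7] = ff$gffbafgad
  sorted[8] = ffbafgadff$g
  sorted[9] = fgadff$gffba
  sorted[10] = gadff$gffbaf
  sorted[11] = gffbafgadff$
sorted[6] = fbafgadff$gf

Answer: fbafgadff$gf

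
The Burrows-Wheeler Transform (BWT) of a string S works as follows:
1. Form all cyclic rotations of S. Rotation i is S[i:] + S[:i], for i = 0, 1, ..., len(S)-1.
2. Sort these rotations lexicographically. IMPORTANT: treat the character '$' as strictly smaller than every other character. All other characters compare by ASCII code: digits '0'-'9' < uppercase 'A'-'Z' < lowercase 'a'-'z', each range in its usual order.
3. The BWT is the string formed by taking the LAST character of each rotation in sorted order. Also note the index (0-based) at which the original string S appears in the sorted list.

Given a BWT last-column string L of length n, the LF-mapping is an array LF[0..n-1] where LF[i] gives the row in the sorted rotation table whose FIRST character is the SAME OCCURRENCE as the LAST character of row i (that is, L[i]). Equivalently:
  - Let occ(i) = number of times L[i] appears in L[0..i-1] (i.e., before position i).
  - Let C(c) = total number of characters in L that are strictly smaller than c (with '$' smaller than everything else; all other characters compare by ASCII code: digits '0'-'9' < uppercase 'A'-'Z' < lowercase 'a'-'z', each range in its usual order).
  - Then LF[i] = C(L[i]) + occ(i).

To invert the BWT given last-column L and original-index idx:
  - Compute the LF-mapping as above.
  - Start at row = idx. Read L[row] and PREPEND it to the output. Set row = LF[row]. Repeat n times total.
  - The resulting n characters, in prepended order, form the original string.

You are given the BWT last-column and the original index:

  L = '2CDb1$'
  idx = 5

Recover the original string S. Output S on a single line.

LF mapping: 2 3 4 5 1 0
Walk LF starting at row 5, prepending L[row]:
  step 1: row=5, L[5]='$', prepend. Next row=LF[5]=0
  step 2: row=0, L[0]='2', prepend. Next row=LF[0]=2
  step 3: row=2, L[2]='D', prepend. Next row=LF[2]=4
  step 4: row=4, L[4]='1', prepend. Next row=LF[4]=1
  step 5: row=1, L[1]='C', prepend. Next row=LF[1]=3
  step 6: row=3, L[3]='b', prepend. Next row=LF[3]=5
Reversed output: bC1D2$

Answer: bC1D2$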